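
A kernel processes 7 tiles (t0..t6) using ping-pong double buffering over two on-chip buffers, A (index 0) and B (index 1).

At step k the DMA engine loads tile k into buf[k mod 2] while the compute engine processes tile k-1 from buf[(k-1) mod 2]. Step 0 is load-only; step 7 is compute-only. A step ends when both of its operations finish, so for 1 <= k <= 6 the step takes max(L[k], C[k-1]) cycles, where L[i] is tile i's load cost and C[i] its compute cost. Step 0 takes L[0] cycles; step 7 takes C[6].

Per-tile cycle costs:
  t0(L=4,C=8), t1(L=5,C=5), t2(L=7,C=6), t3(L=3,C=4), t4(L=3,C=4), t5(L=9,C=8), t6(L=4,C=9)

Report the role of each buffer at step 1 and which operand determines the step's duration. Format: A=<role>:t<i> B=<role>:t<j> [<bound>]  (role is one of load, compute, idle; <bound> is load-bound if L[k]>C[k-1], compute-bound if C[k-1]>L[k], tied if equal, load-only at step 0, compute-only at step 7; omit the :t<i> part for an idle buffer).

step 0: L[0]=4 → dur=4, Σ=4 | A=load:t0 B=idle [load-only]
step 1: L[1]=5 C[0]=8 → dur=8, Σ=12 | A=compute:t0 B=load:t1 [compute-bound]
step 2: L[2]=7 C[1]=5 → dur=7, Σ=19 | A=load:t2 B=compute:t1 [load-bound]
step 3: L[3]=3 C[2]=6 → dur=6, Σ=25 | A=compute:t2 B=load:t3 [compute-bound]
step 4: L[4]=3 C[3]=4 → dur=4, Σ=29 | A=load:t4 B=compute:t3 [compute-bound]
step 5: L[5]=9 C[4]=4 → dur=9, Σ=38 | A=compute:t4 B=load:t5 [load-bound]
step 6: L[6]=4 C[5]=8 → dur=8, Σ=46 | A=load:t6 B=compute:t5 [compute-bound]
step 7: C[6]=9 → dur=9, Σ=55 | A=compute:t6 B=idle [compute-only]

step 1: A=compute:t0 B=load:t1 [compute-bound]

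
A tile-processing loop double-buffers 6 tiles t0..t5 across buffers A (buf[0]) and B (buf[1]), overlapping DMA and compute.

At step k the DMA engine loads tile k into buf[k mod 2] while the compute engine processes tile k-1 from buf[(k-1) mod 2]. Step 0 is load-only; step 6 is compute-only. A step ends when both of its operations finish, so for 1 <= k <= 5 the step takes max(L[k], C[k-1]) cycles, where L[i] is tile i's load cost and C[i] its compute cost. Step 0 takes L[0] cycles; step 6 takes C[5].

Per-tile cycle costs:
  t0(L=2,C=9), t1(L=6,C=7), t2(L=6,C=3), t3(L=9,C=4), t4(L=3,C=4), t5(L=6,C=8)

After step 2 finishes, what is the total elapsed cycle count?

[0] DMA t0→A (2c) ∥ CU idle ⇒ 2c, clock 2
[1] DMA t1→B (6c) ∥ CU A:t0 (9c) ⇒ 9c, clock 11
[2] DMA t2→A (6c) ∥ CU B:t1 (7c) ⇒ 7c, clock 18
[3] DMA t3→B (9c) ∥ CU A:t2 (3c) ⇒ 9c, clock 27
[4] DMA t4→A (3c) ∥ CU B:t3 (4c) ⇒ 4c, clock 31
[5] DMA t5→B (6c) ∥ CU A:t4 (4c) ⇒ 6c, clock 37
[6] DMA idle ∥ CU B:t5 (8c) ⇒ 8c, clock 45

end_cycle[2] = 18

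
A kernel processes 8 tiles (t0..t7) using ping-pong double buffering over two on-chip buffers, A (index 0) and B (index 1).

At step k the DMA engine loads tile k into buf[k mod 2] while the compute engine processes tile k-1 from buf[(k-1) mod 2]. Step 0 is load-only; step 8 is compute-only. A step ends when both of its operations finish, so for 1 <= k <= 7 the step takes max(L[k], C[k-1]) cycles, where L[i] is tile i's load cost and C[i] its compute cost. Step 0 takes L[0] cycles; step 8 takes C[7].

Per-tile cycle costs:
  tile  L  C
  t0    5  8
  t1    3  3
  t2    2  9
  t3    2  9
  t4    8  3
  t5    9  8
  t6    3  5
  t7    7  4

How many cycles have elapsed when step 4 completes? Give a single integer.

step 0: L[0]=5 → dur=5, Σ=5 | A=load:t0 B=idle [load-only]
step 1: L[1]=3 C[0]=8 → dur=8, Σ=13 | A=compute:t0 B=load:t1 [compute-bound]
step 2: L[2]=2 C[1]=3 → dur=3, Σ=16 | A=load:t2 B=compute:t1 [compute-bound]
step 3: L[3]=2 C[2]=9 → dur=9, Σ=25 | A=compute:t2 B=load:t3 [compute-bound]
step 4: L[4]=8 C[3]=9 → dur=9, Σ=34 | A=load:t4 B=compute:t3 [compute-bound]
step 5: L[5]=9 C[4]=3 → dur=9, Σ=43 | A=compute:t4 B=load:t5 [load-bound]
step 6: L[6]=3 C[5]=8 → dur=8, Σ=51 | A=load:t6 B=compute:t5 [compute-bound]
step 7: L[7]=7 C[6]=5 → dur=7, Σ=58 | A=compute:t6 B=load:t7 [load-bound]
step 8: C[7]=4 → dur=4, Σ=62 | A=idle B=compute:t7 [compute-only]

end_cycle[4] = 34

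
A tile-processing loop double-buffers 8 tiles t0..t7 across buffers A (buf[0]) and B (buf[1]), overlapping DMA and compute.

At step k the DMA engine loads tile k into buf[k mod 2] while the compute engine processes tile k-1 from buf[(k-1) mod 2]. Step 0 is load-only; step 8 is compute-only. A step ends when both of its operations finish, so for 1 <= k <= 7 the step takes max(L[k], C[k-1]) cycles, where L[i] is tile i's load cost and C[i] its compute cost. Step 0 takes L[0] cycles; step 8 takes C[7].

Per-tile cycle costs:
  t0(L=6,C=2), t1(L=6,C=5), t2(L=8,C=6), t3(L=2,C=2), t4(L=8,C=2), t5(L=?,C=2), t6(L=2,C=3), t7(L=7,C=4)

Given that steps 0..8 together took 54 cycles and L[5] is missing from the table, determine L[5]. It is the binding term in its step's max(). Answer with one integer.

step 0 | dur = L[0]=6 = 6
step 1 | dur = max(L[1]=6, C[0]=2) = 6
step 2 | dur = max(L[2]=8, C[1]=5) = 8
step 3 | dur = max(L[3]=2, C[2]=6) = 6
step 4 | dur = max(L[4]=8, C[3]=2) = 8
step 5 | dur = max(L[5]=?, C[4]=2) = L[5]  (unknown; binding)
step 6 | dur = max(L[6]=2, C[5]=2) = 2
step 7 | dur = max(L[7]=7, C[6]=3) = 7
step 8 | dur = C[7]=4 = 4
sum of known step durations = 47
dur[5] = total - known = 54 - 47 = 7
L[5] is the binding max in step 5, so L[5] = dur[5] = 7

L[5] = 7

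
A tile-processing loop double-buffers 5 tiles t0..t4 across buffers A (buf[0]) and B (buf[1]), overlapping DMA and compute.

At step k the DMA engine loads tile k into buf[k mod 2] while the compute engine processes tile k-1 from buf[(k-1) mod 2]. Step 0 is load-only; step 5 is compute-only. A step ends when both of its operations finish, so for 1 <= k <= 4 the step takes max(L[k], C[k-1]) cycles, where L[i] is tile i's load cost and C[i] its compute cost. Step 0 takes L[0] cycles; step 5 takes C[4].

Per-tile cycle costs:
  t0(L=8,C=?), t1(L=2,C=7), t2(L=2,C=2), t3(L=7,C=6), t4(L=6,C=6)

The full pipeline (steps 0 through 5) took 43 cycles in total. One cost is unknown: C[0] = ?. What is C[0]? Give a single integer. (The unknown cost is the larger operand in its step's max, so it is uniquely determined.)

C[0] = 9

step 0 = dur = L[0]=8 = 8
step 1 = dur = max(L[1]=2, C[0]=?) = C[0]  (unknown; binding)
step 2 = dur = max(L[2]=2, C[1]=7) = 7
step 3 = dur = max(L[3]=7, C[2]=2) = 7
step 4 = dur = max(L[4]=6, C[3]=6) = 6
step 5 = dur = C[4]=6 = 6
sum of known step durations = 34
dur[1] = total - known = 43 - 34 = 9
C[0] is the binding max in step 1, so C[0] = dur[1] = 9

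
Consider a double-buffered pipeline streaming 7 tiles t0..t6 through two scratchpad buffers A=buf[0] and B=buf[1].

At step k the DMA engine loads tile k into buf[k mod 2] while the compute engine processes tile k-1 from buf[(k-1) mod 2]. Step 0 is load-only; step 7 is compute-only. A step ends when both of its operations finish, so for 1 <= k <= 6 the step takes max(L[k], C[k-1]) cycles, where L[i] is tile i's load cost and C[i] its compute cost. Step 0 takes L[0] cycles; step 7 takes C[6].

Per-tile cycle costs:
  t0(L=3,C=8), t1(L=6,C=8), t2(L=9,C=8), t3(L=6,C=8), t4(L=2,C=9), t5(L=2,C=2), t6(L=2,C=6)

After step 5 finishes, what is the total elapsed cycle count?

[0] DMA t0→A (3c) ∥ CU idle ⇒ 3c, clock 3
[1] DMA t1→B (6c) ∥ CU A:t0 (8c) ⇒ 8c, clock 11
[2] DMA t2→A (9c) ∥ CU B:t1 (8c) ⇒ 9c, clock 20
[3] DMA t3→B (6c) ∥ CU A:t2 (8c) ⇒ 8c, clock 28
[4] DMA t4→A (2c) ∥ CU B:t3 (8c) ⇒ 8c, clock 36
[5] DMA t5→B (2c) ∥ CU A:t4 (9c) ⇒ 9c, clock 45
[6] DMA t6→A (2c) ∥ CU B:t5 (2c) ⇒ 2c, clock 47
[7] DMA idle ∥ CU A:t6 (6c) ⇒ 6c, clock 53

end_cycle[5] = 45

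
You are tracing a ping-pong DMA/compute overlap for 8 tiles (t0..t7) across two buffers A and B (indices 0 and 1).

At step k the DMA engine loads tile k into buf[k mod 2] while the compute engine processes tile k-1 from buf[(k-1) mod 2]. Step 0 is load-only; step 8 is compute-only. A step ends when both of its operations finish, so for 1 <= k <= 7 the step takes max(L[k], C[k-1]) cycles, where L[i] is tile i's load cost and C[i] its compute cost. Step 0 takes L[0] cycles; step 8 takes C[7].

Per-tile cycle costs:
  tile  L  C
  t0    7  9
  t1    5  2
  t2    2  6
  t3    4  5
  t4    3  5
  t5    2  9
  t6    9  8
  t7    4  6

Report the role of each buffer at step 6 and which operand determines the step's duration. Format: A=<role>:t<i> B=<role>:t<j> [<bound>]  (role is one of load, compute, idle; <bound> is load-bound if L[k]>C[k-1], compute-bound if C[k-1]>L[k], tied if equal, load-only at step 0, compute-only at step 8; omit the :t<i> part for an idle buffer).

  0. 7=7c; end=7; A:t0 B:-
  1. max(5,9)=9c; end=16; A:t0 B:t1
  2. max(2,2)=2c; end=18; A:t2 B:t1
  3. max(4,6)=6c; end=24; A:t2 B:t3
  4. max(3,5)=5c; end=29; A:t4 B:t3
  5. max(2,5)=5c; end=34; A:t4 B:t5
  6. max(9,9)=9c; end=43; A:t6 B:t5
  7. max(4,8)=8c; end=51; A:t6 B:t7
  8. 6=6c; end=57; A:t6 B:t7

step 6: A=load:t6 B=compute:t5 [tied]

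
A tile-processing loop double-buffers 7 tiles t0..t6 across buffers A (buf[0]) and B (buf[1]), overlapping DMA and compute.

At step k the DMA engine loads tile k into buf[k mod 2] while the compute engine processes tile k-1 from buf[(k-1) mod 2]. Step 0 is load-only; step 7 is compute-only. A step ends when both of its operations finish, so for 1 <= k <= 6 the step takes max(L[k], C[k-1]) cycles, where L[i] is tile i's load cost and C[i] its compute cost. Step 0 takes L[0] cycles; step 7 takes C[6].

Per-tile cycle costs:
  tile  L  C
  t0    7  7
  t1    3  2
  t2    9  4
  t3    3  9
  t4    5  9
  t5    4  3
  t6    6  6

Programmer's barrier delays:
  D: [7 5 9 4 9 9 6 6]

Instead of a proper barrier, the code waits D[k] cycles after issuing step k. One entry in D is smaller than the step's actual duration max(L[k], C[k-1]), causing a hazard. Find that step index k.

hazard at step 1

[0] required=L[0]=7=7 vs D=7 ok
[1] required=max(L[1]=3,C[0]=7)=7 vs D=5 SHORT
[2] required=max(L[2]=9,C[1]=2)=9 vs D=9 ok
[3] required=max(L[3]=3,C[2]=4)=4 vs D=4 ok
[4] required=max(L[4]=5,C[3]=9)=9 vs D=9 ok
[5] required=max(L[5]=4,C[4]=9)=9 vs D=9 ok
[6] required=max(L[6]=6,C[5]=3)=6 vs D=6 ok
[7] required=C[6]=6=6 vs D=6 ok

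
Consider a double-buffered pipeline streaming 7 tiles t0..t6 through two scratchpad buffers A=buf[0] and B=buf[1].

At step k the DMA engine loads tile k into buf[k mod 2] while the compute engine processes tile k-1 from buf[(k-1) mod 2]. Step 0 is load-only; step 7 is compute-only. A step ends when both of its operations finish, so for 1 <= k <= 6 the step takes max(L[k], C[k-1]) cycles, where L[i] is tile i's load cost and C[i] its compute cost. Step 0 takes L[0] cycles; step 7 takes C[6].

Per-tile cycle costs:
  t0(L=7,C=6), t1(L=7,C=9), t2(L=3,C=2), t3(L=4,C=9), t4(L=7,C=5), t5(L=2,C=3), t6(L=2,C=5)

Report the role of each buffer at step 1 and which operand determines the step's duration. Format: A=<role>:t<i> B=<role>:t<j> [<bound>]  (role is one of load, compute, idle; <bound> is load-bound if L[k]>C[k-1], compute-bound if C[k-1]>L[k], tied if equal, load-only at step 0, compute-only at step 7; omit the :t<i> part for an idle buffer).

k=0 load=t0/7c comp=- wait=7 total=7
k=1 load=t1/7c comp=t0/6c wait=7 total=14
k=2 load=t2/3c comp=t1/9c wait=9 total=23
k=3 load=t3/4c comp=t2/2c wait=4 total=27
k=4 load=t4/7c comp=t3/9c wait=9 total=36
k=5 load=t5/2c comp=t4/5c wait=5 total=41
k=6 load=t6/2c comp=t5/3c wait=3 total=44
k=7 load=- comp=t6/5c wait=5 total=49

step 1: A=compute:t0 B=load:t1 [load-bound]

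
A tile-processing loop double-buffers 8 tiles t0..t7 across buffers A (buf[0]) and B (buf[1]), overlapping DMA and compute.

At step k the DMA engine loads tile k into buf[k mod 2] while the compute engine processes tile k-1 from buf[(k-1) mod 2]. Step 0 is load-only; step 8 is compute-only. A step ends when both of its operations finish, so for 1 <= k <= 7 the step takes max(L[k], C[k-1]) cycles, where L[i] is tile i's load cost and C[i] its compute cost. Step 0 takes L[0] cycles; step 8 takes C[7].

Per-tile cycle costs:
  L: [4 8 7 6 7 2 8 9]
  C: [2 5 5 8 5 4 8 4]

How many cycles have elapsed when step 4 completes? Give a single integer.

[0] DMA t0→A (4c) ∥ CU idle ⇒ 4c, clock 4
[1] DMA t1→B (8c) ∥ CU A:t0 (2c) ⇒ 8c, clock 12
[2] DMA t2→A (7c) ∥ CU B:t1 (5c) ⇒ 7c, clock 19
[3] DMA t3→B (6c) ∥ CU A:t2 (5c) ⇒ 6c, clock 25
[4] DMA t4→A (7c) ∥ CU B:t3 (8c) ⇒ 8c, clock 33
[5] DMA t5→B (2c) ∥ CU A:t4 (5c) ⇒ 5c, clock 38
[6] DMA t6→A (8c) ∥ CU B:t5 (4c) ⇒ 8c, clock 46
[7] DMA t7→B (9c) ∥ CU A:t6 (8c) ⇒ 9c, clock 55
[8] DMA idle ∥ CU B:t7 (4c) ⇒ 4c, clock 59

end_cycle[4] = 33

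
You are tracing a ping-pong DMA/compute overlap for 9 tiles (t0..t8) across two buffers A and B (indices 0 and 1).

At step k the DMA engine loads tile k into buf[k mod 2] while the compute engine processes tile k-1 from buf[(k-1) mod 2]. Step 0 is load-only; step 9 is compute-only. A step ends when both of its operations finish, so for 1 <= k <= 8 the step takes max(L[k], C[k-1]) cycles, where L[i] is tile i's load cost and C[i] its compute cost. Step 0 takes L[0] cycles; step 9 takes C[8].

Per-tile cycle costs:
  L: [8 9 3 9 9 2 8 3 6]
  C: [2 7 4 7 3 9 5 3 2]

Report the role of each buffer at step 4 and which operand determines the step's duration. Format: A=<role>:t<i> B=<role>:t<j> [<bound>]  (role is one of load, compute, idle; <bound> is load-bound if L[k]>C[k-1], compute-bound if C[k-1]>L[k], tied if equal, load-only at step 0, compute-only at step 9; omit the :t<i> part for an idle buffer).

[0] DMA t0→A (8c) ∥ CU idle ⇒ 8c, clock 8
[1] DMA t1→B (9c) ∥ CU A:t0 (2c) ⇒ 9c, clock 17
[2] DMA t2→A (3c) ∥ CU B:t1 (7c) ⇒ 7c, clock 24
[3] DMA t3→B (9c) ∥ CU A:t2 (4c) ⇒ 9c, clock 33
[4] DMA t4→A (9c) ∥ CU B:t3 (7c) ⇒ 9c, clock 42
[5] DMA t5→B (2c) ∥ CU A:t4 (3c) ⇒ 3c, clock 45
[6] DMA t6→A (8c) ∥ CU B:t5 (9c) ⇒ 9c, clock 54
[7] DMA t7→B (3c) ∥ CU A:t6 (5c) ⇒ 5c, clock 59
[8] DMA t8→A (6c) ∥ CU B:t7 (3c) ⇒ 6c, clock 65
[9] DMA idle ∥ CU A:t8 (2c) ⇒ 2c, clock 67

step 4: A=load:t4 B=compute:t3 [load-bound]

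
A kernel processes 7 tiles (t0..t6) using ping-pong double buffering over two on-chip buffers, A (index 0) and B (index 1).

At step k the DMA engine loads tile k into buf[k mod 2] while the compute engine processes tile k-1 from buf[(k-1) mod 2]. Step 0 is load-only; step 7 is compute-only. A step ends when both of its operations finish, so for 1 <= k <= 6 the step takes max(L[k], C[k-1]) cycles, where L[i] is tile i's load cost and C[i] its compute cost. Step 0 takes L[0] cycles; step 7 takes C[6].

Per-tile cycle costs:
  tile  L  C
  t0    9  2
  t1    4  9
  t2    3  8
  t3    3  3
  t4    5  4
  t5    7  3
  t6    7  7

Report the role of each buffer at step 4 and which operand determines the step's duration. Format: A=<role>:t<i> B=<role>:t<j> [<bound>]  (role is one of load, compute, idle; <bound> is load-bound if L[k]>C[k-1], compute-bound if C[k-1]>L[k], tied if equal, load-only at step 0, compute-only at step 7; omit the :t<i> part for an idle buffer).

[0] DMA t0→A (9c) ∥ CU idle ⇒ 9c, clock 9
[1] DMA t1→B (4c) ∥ CU A:t0 (2c) ⇒ 4c, clock 13
[2] DMA t2→A (3c) ∥ CU B:t1 (9c) ⇒ 9c, clock 22
[3] DMA t3→B (3c) ∥ CU A:t2 (8c) ⇒ 8c, clock 30
[4] DMA t4→A (5c) ∥ CU B:t3 (3c) ⇒ 5c, clock 35
[5] DMA t5→B (7c) ∥ CU A:t4 (4c) ⇒ 7c, clock 42
[6] DMA t6→A (7c) ∥ CU B:t5 (3c) ⇒ 7c, clock 49
[7] DMA idle ∥ CU A:t6 (7c) ⇒ 7c, clock 56

step 4: A=load:t4 B=compute:t3 [load-bound]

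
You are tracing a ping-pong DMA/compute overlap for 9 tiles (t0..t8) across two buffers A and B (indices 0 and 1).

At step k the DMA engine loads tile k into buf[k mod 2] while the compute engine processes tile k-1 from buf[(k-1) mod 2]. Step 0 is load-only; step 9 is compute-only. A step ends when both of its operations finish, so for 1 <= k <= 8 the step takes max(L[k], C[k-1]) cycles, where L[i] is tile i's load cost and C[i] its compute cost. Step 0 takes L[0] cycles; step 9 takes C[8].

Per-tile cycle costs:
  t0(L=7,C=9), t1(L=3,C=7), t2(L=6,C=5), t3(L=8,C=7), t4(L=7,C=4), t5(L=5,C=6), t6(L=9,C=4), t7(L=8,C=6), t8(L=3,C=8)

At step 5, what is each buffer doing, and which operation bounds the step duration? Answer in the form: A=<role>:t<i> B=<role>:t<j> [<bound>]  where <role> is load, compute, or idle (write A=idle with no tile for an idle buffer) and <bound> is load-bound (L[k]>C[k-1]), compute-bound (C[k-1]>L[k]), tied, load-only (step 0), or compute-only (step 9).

step 5: A=compute:t4 B=load:t5 [load-bound]

  0. 7=7c; end=7; A:t0 B:-
  1. max(3,9)=9c; end=16; A:t0 B:t1
  2. max(6,7)=7c; end=23; A:t2 B:t1
  3. max(8,5)=8c; end=31; A:t2 B:t3
  4. max(7,7)=7c; end=38; A:t4 B:t3
  5. max(5,4)=5c; end=43; A:t4 B:t5
  6. max(9,6)=9c; end=52; A:t6 B:t5
  7. max(8,4)=8c; end=60; A:t6 B:t7
  8. max(3,6)=6c; end=66; A:t8 B:t7
  9. 8=8c; end=74; A:t8 B:t7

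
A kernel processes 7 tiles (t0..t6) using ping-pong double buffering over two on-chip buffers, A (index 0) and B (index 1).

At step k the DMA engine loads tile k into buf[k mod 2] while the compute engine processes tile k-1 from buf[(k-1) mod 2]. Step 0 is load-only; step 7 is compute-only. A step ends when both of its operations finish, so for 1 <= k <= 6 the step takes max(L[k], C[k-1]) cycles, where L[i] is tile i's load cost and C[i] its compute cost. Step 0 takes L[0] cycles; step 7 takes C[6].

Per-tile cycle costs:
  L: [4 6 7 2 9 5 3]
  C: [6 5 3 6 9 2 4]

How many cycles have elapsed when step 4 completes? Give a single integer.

step 0: L[0]=4 → dur=4, Σ=4 | A=load:t0 B=idle [load-only]
step 1: L[1]=6 C[0]=6 → dur=6, Σ=10 | A=compute:t0 B=load:t1 [tied]
step 2: L[2]=7 C[1]=5 → dur=7, Σ=17 | A=load:t2 B=compute:t1 [load-bound]
step 3: L[3]=2 C[2]=3 → dur=3, Σ=20 | A=compute:t2 B=load:t3 [compute-bound]
step 4: L[4]=9 C[3]=6 → dur=9, Σ=29 | A=load:t4 B=compute:t3 [load-bound]
step 5: L[5]=5 C[4]=9 → dur=9, Σ=38 | A=compute:t4 B=load:t5 [compute-bound]
step 6: L[6]=3 C[5]=2 → dur=3, Σ=41 | A=load:t6 B=compute:t5 [load-bound]
step 7: C[6]=4 → dur=4, Σ=45 | A=compute:t6 B=idle [compute-only]

end_cycle[4] = 29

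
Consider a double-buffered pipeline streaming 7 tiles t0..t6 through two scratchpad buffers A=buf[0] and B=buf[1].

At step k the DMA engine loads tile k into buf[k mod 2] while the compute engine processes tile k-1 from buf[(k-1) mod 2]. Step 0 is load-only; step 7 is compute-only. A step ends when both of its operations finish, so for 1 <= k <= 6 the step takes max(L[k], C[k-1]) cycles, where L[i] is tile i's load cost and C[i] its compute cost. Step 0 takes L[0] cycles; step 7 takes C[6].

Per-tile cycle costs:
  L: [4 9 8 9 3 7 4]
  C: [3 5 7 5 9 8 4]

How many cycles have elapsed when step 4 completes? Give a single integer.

end_cycle[4] = 35

step 0: L[0]=4 → dur=4, Σ=4 | A=load:t0 B=idle [load-only]
step 1: L[1]=9 C[0]=3 → dur=9, Σ=13 | A=compute:t0 B=load:t1 [load-bound]
step 2: L[2]=8 C[1]=5 → dur=8, Σ=21 | A=load:t2 B=compute:t1 [load-bound]
step 3: L[3]=9 C[2]=7 → dur=9, Σ=30 | A=compute:t2 B=load:t3 [load-bound]
step 4: L[4]=3 C[3]=5 → dur=5, Σ=35 | A=load:t4 B=compute:t3 [compute-bound]
step 5: L[5]=7 C[4]=9 → dur=9, Σ=44 | A=compute:t4 B=load:t5 [compute-bound]
step 6: L[6]=4 C[5]=8 → dur=8, Σ=52 | A=load:t6 B=compute:t5 [compute-bound]
step 7: C[6]=4 → dur=4, Σ=56 | A=compute:t6 B=idle [compute-only]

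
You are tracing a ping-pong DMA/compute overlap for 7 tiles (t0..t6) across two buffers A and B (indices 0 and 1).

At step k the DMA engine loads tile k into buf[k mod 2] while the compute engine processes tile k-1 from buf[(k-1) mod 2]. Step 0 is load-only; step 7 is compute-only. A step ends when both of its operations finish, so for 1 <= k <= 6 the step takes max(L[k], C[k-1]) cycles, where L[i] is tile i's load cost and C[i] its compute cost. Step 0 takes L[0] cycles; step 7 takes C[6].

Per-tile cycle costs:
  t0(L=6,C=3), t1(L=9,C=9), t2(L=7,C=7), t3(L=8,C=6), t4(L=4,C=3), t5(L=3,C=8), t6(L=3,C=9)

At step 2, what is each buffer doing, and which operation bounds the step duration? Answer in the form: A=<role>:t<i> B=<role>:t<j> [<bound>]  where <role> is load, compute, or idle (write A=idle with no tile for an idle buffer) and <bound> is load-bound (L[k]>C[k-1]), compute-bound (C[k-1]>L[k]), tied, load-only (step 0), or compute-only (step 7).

step 2: A=load:t2 B=compute:t1 [compute-bound]

  0. 6=6c; end=6; A:t0 B:-
  1. max(9,3)=9c; end=15; A:t0 B:t1
  2. max(7,9)=9c; end=24; A:t2 B:t1
  3. max(8,7)=8c; end=32; A:t2 B:t3
  4. max(4,6)=6c; end=38; A:t4 B:t3
  5. max(3,3)=3c; end=41; A:t4 B:t5
  6. max(3,8)=8c; end=49; A:t6 B:t5
  7. 9=9c; end=58; A:t6 B:t5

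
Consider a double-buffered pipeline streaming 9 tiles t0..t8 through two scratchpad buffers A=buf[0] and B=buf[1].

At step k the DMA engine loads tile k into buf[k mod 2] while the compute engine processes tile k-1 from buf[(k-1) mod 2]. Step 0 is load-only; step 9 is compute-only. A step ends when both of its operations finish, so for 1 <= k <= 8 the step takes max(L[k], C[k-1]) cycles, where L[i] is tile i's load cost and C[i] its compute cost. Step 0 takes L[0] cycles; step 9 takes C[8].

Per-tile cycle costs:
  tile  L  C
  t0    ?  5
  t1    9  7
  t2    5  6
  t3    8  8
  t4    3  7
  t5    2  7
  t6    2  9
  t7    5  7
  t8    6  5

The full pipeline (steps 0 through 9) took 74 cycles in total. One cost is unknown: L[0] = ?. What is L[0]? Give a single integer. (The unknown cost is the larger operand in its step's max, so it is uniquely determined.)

L[0] = 7

step 0 = dur = L[0]=? = L[0]  (unknown; binding)
step 1 = dur = max(L[1]=9, C[0]=5) = 9
step 2 = dur = max(L[2]=5, C[1]=7) = 7
step 3 = dur = max(L[3]=8, C[2]=6) = 8
step 4 = dur = max(L[4]=3, C[3]=8) = 8
step 5 = dur = max(L[5]=2, C[4]=7) = 7
step 6 = dur = max(L[6]=2, C[5]=7) = 7
step 7 = dur = max(L[7]=5, C[6]=9) = 9
step 8 = dur = max(L[8]=6, C[7]=7) = 7
step 9 = dur = C[8]=5 = 5
sum of known step durations = 67
dur[0] = total - known = 74 - 67 = 7
L[0] is the binding max in step 0, so L[0] = dur[0] = 7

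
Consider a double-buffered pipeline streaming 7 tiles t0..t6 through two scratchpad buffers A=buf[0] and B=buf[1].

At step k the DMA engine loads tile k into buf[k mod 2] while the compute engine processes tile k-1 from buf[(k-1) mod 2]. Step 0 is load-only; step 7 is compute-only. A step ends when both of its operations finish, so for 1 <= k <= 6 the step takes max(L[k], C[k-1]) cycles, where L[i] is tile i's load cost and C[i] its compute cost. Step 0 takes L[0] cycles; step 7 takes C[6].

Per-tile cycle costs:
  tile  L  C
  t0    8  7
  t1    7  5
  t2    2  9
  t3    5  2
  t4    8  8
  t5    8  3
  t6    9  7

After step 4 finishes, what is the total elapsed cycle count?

k=0 load=t0/8c comp=- wait=8 total=8
k=1 load=t1/7c comp=t0/7c wait=7 total=15
k=2 load=t2/2c comp=t1/5c wait=5 total=20
k=3 load=t3/5c comp=t2/9c wait=9 total=29
k=4 load=t4/8c comp=t3/2c wait=8 total=37
k=5 load=t5/8c comp=t4/8c wait=8 total=45
k=6 load=t6/9c comp=t5/3c wait=9 total=54
k=7 load=- comp=t6/7c wait=7 total=61

end_cycle[4] = 37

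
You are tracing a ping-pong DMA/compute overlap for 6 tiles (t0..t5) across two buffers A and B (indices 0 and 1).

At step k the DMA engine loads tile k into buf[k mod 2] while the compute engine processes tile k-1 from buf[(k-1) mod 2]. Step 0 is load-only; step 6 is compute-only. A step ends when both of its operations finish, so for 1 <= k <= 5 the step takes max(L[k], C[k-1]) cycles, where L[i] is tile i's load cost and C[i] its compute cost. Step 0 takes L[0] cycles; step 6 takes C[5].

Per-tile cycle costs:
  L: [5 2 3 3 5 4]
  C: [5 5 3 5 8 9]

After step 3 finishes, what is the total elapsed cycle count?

end_cycle[3] = 18

k=0 load=t0/5c comp=- wait=5 total=5
k=1 load=t1/2c comp=t0/5c wait=5 total=10
k=2 load=t2/3c comp=t1/5c wait=5 total=15
k=3 load=t3/3c comp=t2/3c wait=3 total=18
k=4 load=t4/5c comp=t3/5c wait=5 total=23
k=5 load=t5/4c comp=t4/8c wait=8 total=31
k=6 load=- comp=t5/9c wait=9 total=40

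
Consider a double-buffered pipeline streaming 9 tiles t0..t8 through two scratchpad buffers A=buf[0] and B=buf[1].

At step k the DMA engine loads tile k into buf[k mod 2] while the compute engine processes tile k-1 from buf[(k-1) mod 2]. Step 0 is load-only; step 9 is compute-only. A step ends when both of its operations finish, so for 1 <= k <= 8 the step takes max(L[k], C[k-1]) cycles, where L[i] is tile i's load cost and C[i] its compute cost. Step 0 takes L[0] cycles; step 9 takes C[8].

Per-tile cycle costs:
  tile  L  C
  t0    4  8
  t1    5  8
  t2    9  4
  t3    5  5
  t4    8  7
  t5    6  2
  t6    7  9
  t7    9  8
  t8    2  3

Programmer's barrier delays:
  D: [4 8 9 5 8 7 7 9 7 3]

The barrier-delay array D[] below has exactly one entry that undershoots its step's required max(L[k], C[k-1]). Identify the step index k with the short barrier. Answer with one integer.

step 0: need L[0]=4 = 4; D[0]=4 ok
step 1: need max(L[1]=5,C[0]=8) = 8; D[1]=8 ok
step 2: need max(L[2]=9,C[1]=8) = 9; D[2]=9 ok
step 3: need max(L[3]=5,C[2]=4) = 5; D[3]=5 ok
step 4: need max(L[4]=8,C[3]=5) = 8; D[4]=8 ok
step 5: need max(L[5]=6,C[4]=7) = 7; D[5]=7 ok
step 6: need max(L[6]=7,C[5]=2) = 7; D[6]=7 ok
step 7: need max(L[7]=9,C[6]=9) = 9; D[7]=9 ok
step 8: need max(L[8]=2,C[7]=8) = 8; D[8]=7 SHORT
step 9: need C[8]=3 = 3; D[9]=3 ok

hazard at step 8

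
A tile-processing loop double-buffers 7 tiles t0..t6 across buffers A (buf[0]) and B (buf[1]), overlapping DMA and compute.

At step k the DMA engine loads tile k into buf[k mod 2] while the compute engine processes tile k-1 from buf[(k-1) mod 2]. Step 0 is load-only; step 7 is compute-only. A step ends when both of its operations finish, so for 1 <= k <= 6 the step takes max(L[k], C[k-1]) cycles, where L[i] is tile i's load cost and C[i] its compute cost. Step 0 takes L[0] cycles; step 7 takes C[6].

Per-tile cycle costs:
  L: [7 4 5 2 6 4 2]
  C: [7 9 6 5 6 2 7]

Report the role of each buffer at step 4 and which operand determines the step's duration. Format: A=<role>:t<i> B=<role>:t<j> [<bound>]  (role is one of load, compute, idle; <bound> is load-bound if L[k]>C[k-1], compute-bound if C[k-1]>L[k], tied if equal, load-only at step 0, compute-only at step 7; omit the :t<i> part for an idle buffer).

k=0 load=t0/7c comp=- wait=7 total=7
k=1 load=t1/4c comp=t0/7c wait=7 total=14
k=2 load=t2/5c comp=t1/9c wait=9 total=23
k=3 load=t3/2c comp=t2/6c wait=6 total=29
k=4 load=t4/6c comp=t3/5c wait=6 total=35
k=5 load=t5/4c comp=t4/6c wait=6 total=41
k=6 load=t6/2c comp=t5/2c wait=2 total=43
k=7 load=- comp=t6/7c wait=7 total=50

step 4: A=load:t4 B=compute:t3 [load-bound]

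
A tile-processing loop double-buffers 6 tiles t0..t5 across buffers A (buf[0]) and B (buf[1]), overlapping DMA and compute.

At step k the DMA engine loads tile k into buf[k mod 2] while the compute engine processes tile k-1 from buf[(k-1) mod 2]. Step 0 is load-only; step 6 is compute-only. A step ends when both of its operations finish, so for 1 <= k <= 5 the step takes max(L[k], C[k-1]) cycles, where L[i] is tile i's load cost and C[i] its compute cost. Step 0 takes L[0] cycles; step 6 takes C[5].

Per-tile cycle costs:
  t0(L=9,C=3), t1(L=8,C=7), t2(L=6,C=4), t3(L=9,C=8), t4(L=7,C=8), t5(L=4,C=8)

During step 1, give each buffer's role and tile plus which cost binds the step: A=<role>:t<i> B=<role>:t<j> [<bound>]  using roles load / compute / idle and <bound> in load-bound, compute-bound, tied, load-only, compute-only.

step 1: A=compute:t0 B=load:t1 [load-bound]

k=0 load=t0/9c comp=- wait=9 total=9
k=1 load=t1/8c comp=t0/3c wait=8 total=17
k=2 load=t2/6c comp=t1/7c wait=7 total=24
k=3 load=t3/9c comp=t2/4c wait=9 total=33
k=4 load=t4/7c comp=t3/8c wait=8 total=41
k=5 load=t5/4c comp=t4/8c wait=8 total=49
k=6 load=- comp=t5/8c wait=8 total=57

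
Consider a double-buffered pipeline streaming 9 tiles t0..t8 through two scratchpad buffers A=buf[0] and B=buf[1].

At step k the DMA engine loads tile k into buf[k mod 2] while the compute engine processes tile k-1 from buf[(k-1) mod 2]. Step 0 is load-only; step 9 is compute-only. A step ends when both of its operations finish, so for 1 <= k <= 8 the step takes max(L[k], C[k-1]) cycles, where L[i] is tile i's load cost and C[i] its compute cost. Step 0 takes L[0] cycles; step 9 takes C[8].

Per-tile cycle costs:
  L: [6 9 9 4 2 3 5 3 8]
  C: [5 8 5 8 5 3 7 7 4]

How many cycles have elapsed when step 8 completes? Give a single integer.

end_cycle[8] = 62

k=0 load=t0/6c comp=- wait=6 total=6
k=1 load=t1/9c comp=t0/5c wait=9 total=15
k=2 load=t2/9c comp=t1/8c wait=9 total=24
k=3 load=t3/4c comp=t2/5c wait=5 total=29
k=4 load=t4/2c comp=t3/8c wait=8 total=37
k=5 load=t5/3c comp=t4/5c wait=5 total=42
k=6 load=t6/5c comp=t5/3c wait=5 total=47
k=7 load=t7/3c comp=t6/7c wait=7 total=54
k=8 load=t8/8c comp=t7/7c wait=8 total=62
k=9 load=- comp=t8/4c wait=4 total=66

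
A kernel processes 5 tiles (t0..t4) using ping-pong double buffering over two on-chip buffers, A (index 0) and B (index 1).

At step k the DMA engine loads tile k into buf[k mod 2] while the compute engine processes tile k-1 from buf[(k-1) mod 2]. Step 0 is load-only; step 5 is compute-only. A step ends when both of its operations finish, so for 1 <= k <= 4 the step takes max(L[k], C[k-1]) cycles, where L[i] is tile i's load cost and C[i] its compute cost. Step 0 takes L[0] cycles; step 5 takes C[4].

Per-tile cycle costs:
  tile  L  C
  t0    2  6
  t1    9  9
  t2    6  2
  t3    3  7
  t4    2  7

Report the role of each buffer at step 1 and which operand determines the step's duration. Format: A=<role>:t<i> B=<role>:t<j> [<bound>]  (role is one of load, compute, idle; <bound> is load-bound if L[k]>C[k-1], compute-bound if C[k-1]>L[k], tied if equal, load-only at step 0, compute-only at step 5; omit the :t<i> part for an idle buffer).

[0] DMA t0→A (2c) ∥ CU idle ⇒ 2c, clock 2
[1] DMA t1→B (9c) ∥ CU A:t0 (6c) ⇒ 9c, clock 11
[2] DMA t2→A (6c) ∥ CU B:t1 (9c) ⇒ 9c, clock 20
[3] DMA t3→B (3c) ∥ CU A:t2 (2c) ⇒ 3c, clock 23
[4] DMA t4→A (2c) ∥ CU B:t3 (7c) ⇒ 7c, clock 30
[5] DMA idle ∥ CU A:t4 (7c) ⇒ 7c, clock 37

step 1: A=compute:t0 B=load:t1 [load-bound]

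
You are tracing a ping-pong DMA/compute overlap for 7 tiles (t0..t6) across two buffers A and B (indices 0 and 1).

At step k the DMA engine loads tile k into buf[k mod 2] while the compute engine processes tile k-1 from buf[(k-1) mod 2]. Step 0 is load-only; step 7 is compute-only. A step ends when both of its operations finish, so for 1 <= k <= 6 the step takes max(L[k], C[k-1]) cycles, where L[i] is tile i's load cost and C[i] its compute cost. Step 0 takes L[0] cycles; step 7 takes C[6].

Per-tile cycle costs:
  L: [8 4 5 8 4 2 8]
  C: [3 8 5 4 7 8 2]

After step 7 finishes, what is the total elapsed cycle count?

k=0 load=t0/8c comp=- wait=8 total=8
k=1 load=t1/4c comp=t0/3c wait=4 total=12
k=2 load=t2/5c comp=t1/8c wait=8 total=20
k=3 load=t3/8c comp=t2/5c wait=8 total=28
k=4 load=t4/4c comp=t3/4c wait=4 total=32
k=5 load=t5/2c comp=t4/7c wait=7 total=39
k=6 load=t6/8c comp=t5/8c wait=8 total=47
k=7 load=- comp=t6/2c wait=2 total=49

end_cycle[7] = 49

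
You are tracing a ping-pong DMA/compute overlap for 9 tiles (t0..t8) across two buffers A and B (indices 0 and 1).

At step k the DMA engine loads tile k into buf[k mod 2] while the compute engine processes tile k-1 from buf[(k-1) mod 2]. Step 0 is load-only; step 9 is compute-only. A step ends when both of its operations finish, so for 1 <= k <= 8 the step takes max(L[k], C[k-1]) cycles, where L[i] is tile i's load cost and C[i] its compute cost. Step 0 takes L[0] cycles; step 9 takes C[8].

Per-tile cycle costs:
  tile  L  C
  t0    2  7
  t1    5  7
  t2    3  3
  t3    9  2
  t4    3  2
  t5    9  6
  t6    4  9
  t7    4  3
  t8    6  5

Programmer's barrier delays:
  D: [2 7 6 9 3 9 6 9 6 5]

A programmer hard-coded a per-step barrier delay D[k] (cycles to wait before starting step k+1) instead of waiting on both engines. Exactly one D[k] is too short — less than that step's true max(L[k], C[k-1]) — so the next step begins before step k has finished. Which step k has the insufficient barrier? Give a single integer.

step 0: need L[0]=2 = 2; D[0]=2 ok
step 1: need max(L[1]=5,C[0]=7) = 7; D[1]=7 ok
step 2: need max(L[2]=3,C[1]=7) = 7; D[2]=6 SHORT
step 3: need max(L[3]=9,C[2]=3) = 9; D[3]=9 ok
step 4: need max(L[4]=3,C[3]=2) = 3; D[4]=3 ok
step 5: need max(L[5]=9,C[4]=2) = 9; D[5]=9 ok
step 6: need max(L[6]=4,C[5]=6) = 6; D[6]=6 ok
step 7: need max(L[7]=4,C[6]=9) = 9; D[7]=9 ok
step 8: need max(L[8]=6,C[7]=3) = 6; D[8]=6 ok
step 9: need C[8]=5 = 5; D[9]=5 ok

hazard at step 2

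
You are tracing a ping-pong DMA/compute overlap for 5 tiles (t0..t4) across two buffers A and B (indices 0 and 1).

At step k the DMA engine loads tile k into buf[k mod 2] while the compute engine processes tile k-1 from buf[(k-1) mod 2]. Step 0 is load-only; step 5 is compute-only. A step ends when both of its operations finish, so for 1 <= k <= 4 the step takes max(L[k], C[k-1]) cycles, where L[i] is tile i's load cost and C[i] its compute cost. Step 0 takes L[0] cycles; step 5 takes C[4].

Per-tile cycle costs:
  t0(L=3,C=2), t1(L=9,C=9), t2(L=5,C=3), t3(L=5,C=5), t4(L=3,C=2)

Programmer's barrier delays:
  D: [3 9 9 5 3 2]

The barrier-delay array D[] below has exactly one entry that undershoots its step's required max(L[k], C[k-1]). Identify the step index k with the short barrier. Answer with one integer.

k=0 barrier L[0]=3→3c, D[0]=3 ok
k=1 barrier max(L[1]=9,C[0]=2)→9c, D[1]=9 ok
k=2 barrier max(L[2]=5,C[1]=9)→9c, D[2]=9 ok
k=3 barrier max(L[3]=5,C[2]=3)→5c, D[3]=5 ok
k=4 barrier max(L[4]=3,C[3]=5)→5c, D[4]=3 SHORT
k=5 barrier C[4]=2→2c, D[5]=2 ok

hazard at step 4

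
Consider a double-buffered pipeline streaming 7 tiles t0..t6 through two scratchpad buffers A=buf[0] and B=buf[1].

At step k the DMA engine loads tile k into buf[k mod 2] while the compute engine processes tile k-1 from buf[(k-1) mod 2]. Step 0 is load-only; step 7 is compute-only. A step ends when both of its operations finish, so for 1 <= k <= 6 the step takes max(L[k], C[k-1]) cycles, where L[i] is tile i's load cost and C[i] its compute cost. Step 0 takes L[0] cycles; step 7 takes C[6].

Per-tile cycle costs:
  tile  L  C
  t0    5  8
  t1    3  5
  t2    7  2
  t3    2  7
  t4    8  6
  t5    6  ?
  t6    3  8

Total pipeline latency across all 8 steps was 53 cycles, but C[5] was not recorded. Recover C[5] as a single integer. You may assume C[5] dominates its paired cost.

step 0 | dur = L[0]=5 = 5
step 1 | dur = max(L[1]=3, C[0]=8) = 8
step 2 | dur = max(L[2]=7, C[1]=5) = 7
step 3 | dur = max(L[3]=2, C[2]=2) = 2
step 4 | dur = max(L[4]=8, C[3]=7) = 8
step 5 | dur = max(L[5]=6, C[4]=6) = 6
step 6 | dur = max(L[6]=3, C[5]=?) = C[5]  (unknown; binding)
step 7 | dur = C[6]=8 = 8
sum of known step durations = 44
dur[6] = total - known = 53 - 44 = 9
C[5] is the binding max in step 6, so C[5] = dur[6] = 9

C[5] = 9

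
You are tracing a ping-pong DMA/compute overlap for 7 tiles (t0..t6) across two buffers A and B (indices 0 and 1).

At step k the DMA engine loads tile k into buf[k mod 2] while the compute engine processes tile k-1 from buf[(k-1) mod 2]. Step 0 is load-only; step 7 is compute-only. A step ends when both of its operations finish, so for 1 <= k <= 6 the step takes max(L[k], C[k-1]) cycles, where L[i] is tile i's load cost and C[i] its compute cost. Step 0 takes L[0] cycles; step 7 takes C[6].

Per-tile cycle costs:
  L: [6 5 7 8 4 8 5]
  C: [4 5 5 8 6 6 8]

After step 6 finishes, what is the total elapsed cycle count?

end_cycle[6] = 48

  0. 6=6c; end=6; A:t0 B:-
  1. max(5,4)=5c; end=11; A:t0 B:t1
  2. max(7,5)=7c; end=18; A:t2 B:t1
  3. max(8,5)=8c; end=26; A:t2 B:t3
  4. max(4,8)=8c; end=34; A:t4 B:t3
  5. max(8,6)=8c; end=42; A:t4 B:t5
  6. max(5,6)=6c; end=48; A:t6 B:t5
  7. 8=8c; end=56; A:t6 B:t5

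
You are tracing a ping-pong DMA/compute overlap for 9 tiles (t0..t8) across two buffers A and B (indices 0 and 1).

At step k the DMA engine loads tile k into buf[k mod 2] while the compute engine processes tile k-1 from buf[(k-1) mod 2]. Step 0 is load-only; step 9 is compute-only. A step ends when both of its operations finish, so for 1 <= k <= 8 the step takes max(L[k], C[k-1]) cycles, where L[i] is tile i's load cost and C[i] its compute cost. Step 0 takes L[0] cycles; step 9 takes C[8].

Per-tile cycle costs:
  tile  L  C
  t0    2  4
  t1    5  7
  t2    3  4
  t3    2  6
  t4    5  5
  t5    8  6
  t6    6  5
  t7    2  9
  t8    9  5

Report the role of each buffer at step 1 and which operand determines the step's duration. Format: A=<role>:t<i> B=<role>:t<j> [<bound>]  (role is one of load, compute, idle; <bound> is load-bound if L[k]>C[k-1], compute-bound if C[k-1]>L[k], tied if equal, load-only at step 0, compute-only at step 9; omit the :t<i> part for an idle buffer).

[0] DMA t0→A (2c) ∥ CU idle ⇒ 2c, clock 2
[1] DMA t1→B (5c) ∥ CU A:t0 (4c) ⇒ 5c, clock 7
[2] DMA t2→A (3c) ∥ CU B:t1 (7c) ⇒ 7c, clock 14
[3] DMA t3→B (2c) ∥ CU A:t2 (4c) ⇒ 4c, clock 18
[4] DMA t4→A (5c) ∥ CU B:t3 (6c) ⇒ 6c, clock 24
[5] DMA t5→B (8c) ∥ CU A:t4 (5c) ⇒ 8c, clock 32
[6] DMA t6→A (6c) ∥ CU B:t5 (6c) ⇒ 6c, clock 38
[7] DMA t7→B (2c) ∥ CU A:t6 (5c) ⇒ 5c, clock 43
[8] DMA t8→A (9c) ∥ CU B:t7 (9c) ⇒ 9c, clock 52
[9] DMA idle ∥ CU A:t8 (5c) ⇒ 5c, clock 57

step 1: A=compute:t0 B=load:t1 [load-bound]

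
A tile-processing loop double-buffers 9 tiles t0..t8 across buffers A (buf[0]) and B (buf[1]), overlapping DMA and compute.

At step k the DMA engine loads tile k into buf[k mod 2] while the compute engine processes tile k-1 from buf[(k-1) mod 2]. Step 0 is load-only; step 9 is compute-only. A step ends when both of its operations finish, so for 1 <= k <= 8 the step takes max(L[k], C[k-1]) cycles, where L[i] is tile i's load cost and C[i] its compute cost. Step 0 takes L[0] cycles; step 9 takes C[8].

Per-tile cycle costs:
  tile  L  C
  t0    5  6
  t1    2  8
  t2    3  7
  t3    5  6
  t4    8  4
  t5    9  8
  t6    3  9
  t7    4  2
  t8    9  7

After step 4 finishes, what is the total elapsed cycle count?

end_cycle[4] = 34

[0] DMA t0→A (5c) ∥ CU idle ⇒ 5c, clock 5
[1] DMA t1→B (2c) ∥ CU A:t0 (6c) ⇒ 6c, clock 11
[2] DMA t2→A (3c) ∥ CU B:t1 (8c) ⇒ 8c, clock 19
[3] DMA t3→B (5c) ∥ CU A:t2 (7c) ⇒ 7c, clock 26
[4] DMA t4→A (8c) ∥ CU B:t3 (6c) ⇒ 8c, clock 34
[5] DMA t5→B (9c) ∥ CU A:t4 (4c) ⇒ 9c, clock 43
[6] DMA t6→A (3c) ∥ CU B:t5 (8c) ⇒ 8c, clock 51
[7] DMA t7→B (4c) ∥ CU A:t6 (9c) ⇒ 9c, clock 60
[8] DMA t8→A (9c) ∥ CU B:t7 (2c) ⇒ 9c, clock 69
[9] DMA idle ∥ CU A:t8 (7c) ⇒ 7c, clock 76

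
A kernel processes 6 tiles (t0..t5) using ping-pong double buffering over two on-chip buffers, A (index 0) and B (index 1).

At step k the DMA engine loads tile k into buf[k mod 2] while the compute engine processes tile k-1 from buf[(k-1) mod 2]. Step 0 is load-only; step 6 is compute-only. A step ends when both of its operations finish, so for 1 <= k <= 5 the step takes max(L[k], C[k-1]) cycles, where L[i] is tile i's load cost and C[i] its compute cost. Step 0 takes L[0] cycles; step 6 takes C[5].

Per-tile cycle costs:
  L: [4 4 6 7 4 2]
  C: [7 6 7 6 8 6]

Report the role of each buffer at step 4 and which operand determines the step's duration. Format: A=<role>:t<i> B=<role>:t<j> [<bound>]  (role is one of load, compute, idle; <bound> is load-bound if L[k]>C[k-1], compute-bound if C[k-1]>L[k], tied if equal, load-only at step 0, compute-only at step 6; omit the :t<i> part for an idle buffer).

step 0: L[0]=4 → dur=4, Σ=4 | A=load:t0 B=idle [load-only]
step 1: L[1]=4 C[0]=7 → dur=7, Σ=11 | A=compute:t0 B=load:t1 [compute-bound]
step 2: L[2]=6 C[1]=6 → dur=6, Σ=17 | A=load:t2 B=compute:t1 [tied]
step 3: L[3]=7 C[2]=7 → dur=7, Σ=24 | A=compute:t2 B=load:t3 [tied]
step 4: L[4]=4 C[3]=6 → dur=6, Σ=30 | A=load:t4 B=compute:t3 [compute-bound]
step 5: L[5]=2 C[4]=8 → dur=8, Σ=38 | A=compute:t4 B=load:t5 [compute-bound]
step 6: C[5]=6 → dur=6, Σ=44 | A=idle B=compute:t5 [compute-only]

step 4: A=load:t4 B=compute:t3 [compute-bound]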